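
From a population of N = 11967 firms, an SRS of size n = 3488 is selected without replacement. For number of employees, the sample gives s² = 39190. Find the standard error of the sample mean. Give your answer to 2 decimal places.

2.82

Under SRS without replacement, Var(ȳ) = (1 − f)·s²/n with f = n/N = 3488/11967 = 0.29146820.
Var(ȳ) = (1 − 0.29146820)·39190/3488 = 0.70853180·11.235665 = 7.960826.
SE(ȳ) = √(7.960826) = 2.82.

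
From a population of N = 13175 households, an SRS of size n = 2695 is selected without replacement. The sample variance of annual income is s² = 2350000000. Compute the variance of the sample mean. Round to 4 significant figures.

Under SRS without replacement, Var(ȳ) = (1 − f)·s²/n with f = n/N = 2695/13175 = 0.20455408.
Var(ȳ) = (1 − 0.20455408)·2350000000/2695 = 0.79544592·871985.16 = 693617.04.

693600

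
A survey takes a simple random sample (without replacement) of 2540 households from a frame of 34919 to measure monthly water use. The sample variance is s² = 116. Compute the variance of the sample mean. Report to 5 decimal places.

0.04235

Under SRS without replacement, Var(ȳ) = (1 − f)·s²/n with f = n/N = 2540/34919 = 0.07273977.
Var(ȳ) = (1 − 0.07273977)·116/2540 = 0.92726023·0.045669291 = 0.042347318.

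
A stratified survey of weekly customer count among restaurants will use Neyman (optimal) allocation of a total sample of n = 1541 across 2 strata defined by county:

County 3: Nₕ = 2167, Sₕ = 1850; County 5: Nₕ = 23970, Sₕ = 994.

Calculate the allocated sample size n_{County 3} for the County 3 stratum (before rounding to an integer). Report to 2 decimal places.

221.94

Neyman allocation: nₕ = n·NₕSₕ / Σⱼ NⱼSⱼ.
Σ NⱼSⱼ = 2167·1850 + 23970·994 = 2.783513 × 10^7.
n_{County 3} = 1541·2167·1850 / (2.783513 × 10^7) = 221.94.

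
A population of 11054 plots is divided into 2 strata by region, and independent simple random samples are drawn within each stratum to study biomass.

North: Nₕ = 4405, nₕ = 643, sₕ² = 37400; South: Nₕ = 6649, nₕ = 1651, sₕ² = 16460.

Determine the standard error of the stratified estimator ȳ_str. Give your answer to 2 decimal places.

3.26

Var(ȳ_str) = Σₕ Wₕ²(1 − fₕ)sₕ²/nₕ with Wₕ = Nₕ/N, N = 11054.
North: Wₕ = 0.39849828; term = 0.39849828²·(1 − 0.14597049)·37400/643 = 7.8883544.
South: Wₕ = 0.60150172; term = 0.60150172²·(1 − 0.24830802)·16460/1651 = 2.7114177.
Sum = 10.599772.
SE = √(10.599772) = 3.26.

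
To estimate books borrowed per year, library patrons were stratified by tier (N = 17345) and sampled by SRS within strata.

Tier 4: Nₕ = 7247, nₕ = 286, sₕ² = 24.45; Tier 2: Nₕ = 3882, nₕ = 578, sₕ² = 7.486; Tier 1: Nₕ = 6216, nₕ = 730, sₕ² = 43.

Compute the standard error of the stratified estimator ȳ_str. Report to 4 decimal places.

Var(ȳ_str) = Σₕ Wₕ²(1 − fₕ)sₕ²/nₕ with Wₕ = Nₕ/N, N = 17345.
Tier 4: Wₕ = 0.41781493; term = 0.41781493²·(1 − 0.03946461)·24.45/286 = 0.014334882.
Tier 2: Wₕ = 0.22381090; term = 0.22381090²·(1 − 0.14889232)·7.486/578 = 5.5216509 × 10^-4.
Tier 1: Wₕ = 0.35837417; term = 0.35837417²·(1 − 0.11743887)·43/730 = 0.0066767297.
Sum = 0.021563777.
SE = √(0.021563777) = 0.1468.

0.1468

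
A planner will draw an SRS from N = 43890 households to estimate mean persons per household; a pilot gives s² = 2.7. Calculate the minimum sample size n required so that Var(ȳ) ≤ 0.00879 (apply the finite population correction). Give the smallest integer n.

Without fpc, n₀ = s²/D = 2.7/0.00879 = 307.1672.
With fpc, (1 − n/N)·s²/n ≤ D requires n ≥ n₀/(1 + n₀/N) = 307.1672/(1 + 307.1672/43890) = 305.0324.
Rounding up, n = 306.

306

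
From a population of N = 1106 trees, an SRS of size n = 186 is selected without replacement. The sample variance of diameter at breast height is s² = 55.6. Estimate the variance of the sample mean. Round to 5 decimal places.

Under SRS without replacement, Var(ȳ) = (1 − f)·s²/n with f = n/N = 186/1106 = 0.16817360.
Var(ȳ) = (1 − 0.16817360)·55.6/186 = 0.83182640·0.29892473 = 0.24865348.

0.24865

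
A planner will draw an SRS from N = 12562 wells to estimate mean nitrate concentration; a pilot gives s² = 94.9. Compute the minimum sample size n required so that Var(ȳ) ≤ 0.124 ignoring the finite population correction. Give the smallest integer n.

Without fpc, n₀ = s²/D = 94.9/0.124 = 765.3226.
Rounding up, n = 766.

766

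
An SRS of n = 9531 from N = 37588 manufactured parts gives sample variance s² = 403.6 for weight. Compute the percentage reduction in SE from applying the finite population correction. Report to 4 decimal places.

f = n/N = 9531/37588 = 0.25356497.
SE_no-fpc = √(s²/n) = 0.20578151; SE_fpc = √((1−f)s²/n) = 0.17778796.
Ratio = √(1−f) = 0.86396472. Reduction = 100·(1 − 0.86396472) = 13.6035%.

13.6035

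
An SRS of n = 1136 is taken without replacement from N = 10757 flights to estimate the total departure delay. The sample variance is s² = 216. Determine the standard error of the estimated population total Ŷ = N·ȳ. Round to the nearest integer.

Var(Ŷ) = N²·Var(ȳ) = N²·(1 − n/N)·s²/n.
f = 1136/10757 = 0.10560565; Var(ȳ) = 0.89439435·216/1136 = 0.1700609.
Var(Ŷ) = 10757² · 0.1700609 = 1.9678265 × 10^7.
SE(Ŷ) = √(1.9678265 × 10^7) = 4436.

4436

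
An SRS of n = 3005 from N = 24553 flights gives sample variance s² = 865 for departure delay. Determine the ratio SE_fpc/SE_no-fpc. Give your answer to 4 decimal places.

0.9368

f = n/N = 3005/24553 = 0.12238830.
SE_no-fpc = √(s²/n) = 0.53651988; SE_fpc = √((1−f)s²/n) = 0.50261682.
Ratio = √(1−f) = 0.93680932.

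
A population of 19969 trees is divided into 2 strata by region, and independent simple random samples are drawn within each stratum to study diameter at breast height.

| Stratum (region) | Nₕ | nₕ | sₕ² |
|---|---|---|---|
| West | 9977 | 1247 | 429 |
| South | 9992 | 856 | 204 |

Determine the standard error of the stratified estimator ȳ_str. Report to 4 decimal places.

0.3601

Var(ȳ_str) = Σₕ Wₕ²(1 − fₕ)sₕ²/nₕ with Wₕ = Nₕ/N, N = 19969.
West: Wₕ = 0.49962442; term = 0.49962442²·(1 − 0.12498747)·429/1247 = 0.075143673.
South: Wₕ = 0.50037558; term = 0.50037558²·(1 − 0.08566853)·204/856 = 0.054557227.
Sum = 0.1297009.
SE = √(0.1297009) = 0.3601.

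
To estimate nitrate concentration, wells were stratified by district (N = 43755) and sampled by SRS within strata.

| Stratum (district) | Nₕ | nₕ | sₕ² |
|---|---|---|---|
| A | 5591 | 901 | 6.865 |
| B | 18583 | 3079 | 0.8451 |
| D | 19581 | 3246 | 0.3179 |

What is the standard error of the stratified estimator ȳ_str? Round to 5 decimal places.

Var(ȳ_str) = Σₕ Wₕ²(1 − fₕ)sₕ²/nₕ with Wₕ = Nₕ/N, N = 43755.
A: Wₕ = 0.12777968; term = 0.12777968²·(1 − 0.16115185)·6.865/901 = 1.0435727 × 10^-4.
B: Wₕ = 0.42470575; term = 0.42470575²·(1 − 0.16568907)·0.8451/3079 = 4.1305 × 10^-5.
D: Wₕ = 0.44751457; term = 0.44751457²·(1 − 0.16577294)·0.3179/3246 = 1.636216 × 10^-5.
Sum = 1.6202443 × 10^-4.
SE = √(1.6202443 × 10^-4) = 0.01273.

0.01273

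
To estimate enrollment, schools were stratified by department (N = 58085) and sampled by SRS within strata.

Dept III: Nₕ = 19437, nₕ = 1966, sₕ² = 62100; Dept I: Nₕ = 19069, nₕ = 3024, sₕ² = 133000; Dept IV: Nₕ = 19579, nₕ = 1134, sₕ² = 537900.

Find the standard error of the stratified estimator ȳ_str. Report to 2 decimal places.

7.61

Var(ȳ_str) = Σₕ Wₕ²(1 − fₕ)sₕ²/nₕ with Wₕ = Nₕ/N, N = 58085.
Dept III: Wₕ = 0.33463028; term = 0.33463028²·(1 − 0.10114730)·62100/1966 = 3.1792677.
Dept I: Wₕ = 0.32829474; term = 0.32829474²·(1 − 0.15858199)·133000/3024 = 3.9884992.
Dept IV: Wₕ = 0.33707498; term = 0.33707498²·(1 − 0.05791920)·537900/1134 = 50.772631.
Sum = 57.940398.
SE = √(57.940398) = 7.61.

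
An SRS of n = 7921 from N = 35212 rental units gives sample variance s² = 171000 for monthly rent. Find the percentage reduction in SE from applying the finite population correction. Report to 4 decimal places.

f = n/N = 7921/35212 = 0.22495172.
SE_no-fpc = √(s²/n) = 4.6463086; SE_fpc = √((1−f)s²/n) = 4.0904626.
Ratio = √(1−f) = 0.88036826. Reduction = 100·(1 − 0.88036826) = 11.9632%.

11.9632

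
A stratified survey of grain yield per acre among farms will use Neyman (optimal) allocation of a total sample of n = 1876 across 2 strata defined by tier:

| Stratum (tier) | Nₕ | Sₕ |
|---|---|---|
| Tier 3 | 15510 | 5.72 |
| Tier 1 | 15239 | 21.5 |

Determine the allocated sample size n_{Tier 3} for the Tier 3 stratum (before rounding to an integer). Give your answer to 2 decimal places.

399.74

Neyman allocation: nₕ = n·NₕSₕ / Σⱼ NⱼSⱼ.
Σ NⱼSⱼ = 15510·5.72 + 15239·21.5 = 416355.7.
n_{Tier 3} = 1876·15510·5.72 / 416355.7 = 399.74.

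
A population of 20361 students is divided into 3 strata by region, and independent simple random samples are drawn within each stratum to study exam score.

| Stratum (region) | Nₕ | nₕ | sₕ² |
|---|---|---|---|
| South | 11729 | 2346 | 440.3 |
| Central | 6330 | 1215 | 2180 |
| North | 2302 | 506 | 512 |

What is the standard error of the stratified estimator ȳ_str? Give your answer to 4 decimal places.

0.4473

Var(ȳ_str) = Σₕ Wₕ²(1 − fₕ)sₕ²/nₕ with Wₕ = Nₕ/N, N = 20361.
South: Wₕ = 0.57605226; term = 0.57605226²·(1 − 0.20001705)·440.3/2346 = 0.049822461.
Central: Wₕ = 0.31088846; term = 0.31088846²·(1 − 0.19194313)·2180/1215 = 0.14013008.
North: Wₕ = 0.11305928; term = 0.11305928²·(1 − 0.21980886)·512/506 = 0.010090969.
Sum = 0.20004351.
SE = √(0.20004351) = 0.4473.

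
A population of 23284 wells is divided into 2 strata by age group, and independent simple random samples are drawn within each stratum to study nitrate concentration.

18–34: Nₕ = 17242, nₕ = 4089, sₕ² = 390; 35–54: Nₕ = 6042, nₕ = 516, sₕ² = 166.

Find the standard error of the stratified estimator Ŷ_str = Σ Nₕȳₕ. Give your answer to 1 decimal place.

Var(Ŷ_str) = Σₕ Nₕ²(1 − fₕ)sₕ²/nₕ.
18–34: 17242²·(1 − 4089/17242)·390/4089 = 2.1630171 × 10^7.
35–54: 6042²·(1 − 516/6042)·166/516 = 1.074113 × 10^7.
Sum = 3.2371301 × 10^7.
SE = √(3.2371301 × 10^7) = 5689.6.

5689.6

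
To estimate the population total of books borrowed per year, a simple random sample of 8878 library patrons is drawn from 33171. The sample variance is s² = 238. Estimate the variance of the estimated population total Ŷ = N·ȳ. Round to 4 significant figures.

Var(Ŷ) = N²·Var(ȳ) = N²·(1 − n/N)·s²/n.
f = 8878/33171 = 0.26764342; Var(ȳ) = 0.73235658·238/8878 = 0.019632898.
Var(Ŷ) = 33171² · 0.019632898 = 2.1602377 × 10^7.

2.160 × 10^7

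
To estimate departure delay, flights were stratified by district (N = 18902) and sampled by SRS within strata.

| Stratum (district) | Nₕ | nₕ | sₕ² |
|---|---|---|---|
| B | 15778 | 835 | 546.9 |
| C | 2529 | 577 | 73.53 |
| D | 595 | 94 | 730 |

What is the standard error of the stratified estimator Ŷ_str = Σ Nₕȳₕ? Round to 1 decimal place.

Var(Ŷ_str) = Σₕ Nₕ²(1 − fₕ)sₕ²/nₕ.
B: 15778²·(1 − 835/15778)·546.9/835 = 1.5442272 × 10^8.
C: 2529²·(1 − 577/2529)·73.53/577 = 629096.68.
D: 595²·(1 − 94/595)·730/94 = 2.3149931 × 10^6.
Sum = 1.5736681 × 10^8.
SE = √(1.5736681 × 10^8) = 12544.6.

12544.6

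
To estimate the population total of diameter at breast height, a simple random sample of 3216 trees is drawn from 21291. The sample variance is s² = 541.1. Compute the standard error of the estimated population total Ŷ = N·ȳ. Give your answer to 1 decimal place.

8046.7

Var(Ŷ) = N²·Var(ȳ) = N²·(1 − n/N)·s²/n.
f = 3216/21291 = 0.15104974; Var(ȳ) = 0.84895026·541.1/3216 = 0.14283799.
Var(Ŷ) = 21291² · 0.14283799 = 6.4749415 × 10^7.
SE(Ŷ) = √(6.4749415 × 10^7) = 8046.7.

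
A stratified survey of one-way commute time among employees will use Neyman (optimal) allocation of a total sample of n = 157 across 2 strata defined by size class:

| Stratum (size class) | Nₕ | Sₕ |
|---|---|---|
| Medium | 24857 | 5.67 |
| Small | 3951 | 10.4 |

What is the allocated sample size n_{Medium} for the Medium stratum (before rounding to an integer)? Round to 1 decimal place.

121.6

Neyman allocation: nₕ = n·NₕSₕ / Σⱼ NⱼSⱼ.
Σ NⱼSⱼ = 24857·5.67 + 3951·10.4 = 182029.59.
n_{Medium} = 157·24857·5.67 / 182029.59 = 121.6.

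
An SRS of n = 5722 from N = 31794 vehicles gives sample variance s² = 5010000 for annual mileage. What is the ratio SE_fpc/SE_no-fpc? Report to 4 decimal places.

0.9056

f = n/N = 5722/31794 = 0.17997106.
SE_no-fpc = √(s²/n) = 29.589998; SE_fpc = √((1−f)s²/n) = 26.795356.
Ratio = √(1−f) = 0.90555449.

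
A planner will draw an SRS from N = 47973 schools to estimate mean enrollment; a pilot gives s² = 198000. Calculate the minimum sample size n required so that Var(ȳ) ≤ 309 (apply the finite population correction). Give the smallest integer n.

633

Without fpc, n₀ = s²/D = 198000/309 = 640.7767.
With fpc, (1 − n/N)·s²/n ≤ D requires n ≥ n₀/(1 + n₀/N) = 640.7767/(1 + 640.7767/47973) = 632.3306.
Rounding up, n = 633.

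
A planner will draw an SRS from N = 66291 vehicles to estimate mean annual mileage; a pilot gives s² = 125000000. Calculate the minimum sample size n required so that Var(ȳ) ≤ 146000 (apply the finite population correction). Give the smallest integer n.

Without fpc, n₀ = s²/D = 125000000/146000 = 856.1644.
With fpc, (1 − n/N)·s²/n ≤ D requires n ≥ n₀/(1 + n₀/N) = 856.1644/(1 + 856.1644/66291) = 845.2478.
Rounding up, n = 846.

846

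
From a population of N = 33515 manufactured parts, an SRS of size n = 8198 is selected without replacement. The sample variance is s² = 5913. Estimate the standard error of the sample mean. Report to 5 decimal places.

Under SRS without replacement, Var(ȳ) = (1 − f)·s²/n with f = n/N = 8198/33515 = 0.24460689.
Var(ȳ) = (1 − 0.24460689)·5913/8198 = 0.75539311·0.72127348 = 0.54484502.
SE(ȳ) = √(0.54484502) = 0.73814.

0.73814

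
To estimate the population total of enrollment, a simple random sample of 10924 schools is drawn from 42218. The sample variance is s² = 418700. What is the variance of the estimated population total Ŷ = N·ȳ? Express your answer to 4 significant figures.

Var(Ŷ) = N²·Var(ȳ) = N²·(1 − n/N)·s²/n.
f = 10924/42218 = 0.25875219; Var(ȳ) = 0.74124781·418700/10924 = 28.41088.
Var(Ŷ) = 42218² · 28.41088 = 5.0638403 × 10^10.

5.064 × 10^10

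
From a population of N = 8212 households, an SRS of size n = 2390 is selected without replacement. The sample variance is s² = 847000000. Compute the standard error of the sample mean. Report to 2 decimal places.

Under SRS without replacement, Var(ȳ) = (1 − f)·s²/n with f = n/N = 2390/8212 = 0.29103751.
Var(ȳ) = (1 − 0.29103751)·847000000/2390 = 0.70896249·354393.31 = 251251.56.
SE(ȳ) = √(251251.56) = 501.25.

501.25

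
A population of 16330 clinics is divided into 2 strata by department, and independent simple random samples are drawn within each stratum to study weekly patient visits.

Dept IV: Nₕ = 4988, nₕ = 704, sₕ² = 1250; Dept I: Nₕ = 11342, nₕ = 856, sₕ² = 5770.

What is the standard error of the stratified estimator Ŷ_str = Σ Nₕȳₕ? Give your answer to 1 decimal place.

Var(Ŷ_str) = Σₕ Nₕ²(1 − fₕ)sₕ²/nₕ.
Dept IV: 4988²·(1 − 704/4988)·1250/704 = 3.7941392 × 10^7.
Dept I: 11342²·(1 − 856/11342)·5770/856 = 8.0168092 × 10^8.
Sum = 8.3962231 × 10^8.
SE = √(8.3962231 × 10^8) = 28976.2.

28976.2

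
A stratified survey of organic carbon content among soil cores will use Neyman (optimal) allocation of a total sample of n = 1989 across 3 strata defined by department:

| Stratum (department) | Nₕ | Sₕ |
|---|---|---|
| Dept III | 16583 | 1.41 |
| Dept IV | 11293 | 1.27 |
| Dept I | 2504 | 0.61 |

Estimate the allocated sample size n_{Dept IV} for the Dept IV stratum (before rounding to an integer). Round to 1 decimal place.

726.8

Neyman allocation: nₕ = n·NₕSₕ / Σⱼ NⱼSⱼ.
Σ NⱼSⱼ = 16583·1.41 + 11293·1.27 + 2504·0.61 = 39251.58.
n_{Dept IV} = 1989·11293·1.27 / 39251.58 = 726.8.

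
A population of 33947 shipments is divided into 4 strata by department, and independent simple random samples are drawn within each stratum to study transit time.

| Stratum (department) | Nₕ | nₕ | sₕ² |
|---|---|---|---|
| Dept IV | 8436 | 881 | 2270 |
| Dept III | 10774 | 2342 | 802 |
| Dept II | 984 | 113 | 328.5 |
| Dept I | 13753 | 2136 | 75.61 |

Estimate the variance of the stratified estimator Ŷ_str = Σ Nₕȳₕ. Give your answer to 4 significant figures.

2.035 × 10^8

Var(Ŷ_str) = Σₕ Nₕ²(1 − fₕ)sₕ²/nₕ.
Dept IV: 8436²·(1 − 881/8436)·2270/881 = 1.6421809 × 10^8.
Dept III: 10774²·(1 − 2342/10774)·802/2342 = 3.1109644 × 10^7.
Dept II: 984²·(1 − 113/984)·328.5/113 = 2.4915533 × 10^6.
Dept I: 13753²·(1 − 2136/13753)·75.61/2136 = 5.6554794 × 10^6.
Sum = 2.0347477 × 10^8.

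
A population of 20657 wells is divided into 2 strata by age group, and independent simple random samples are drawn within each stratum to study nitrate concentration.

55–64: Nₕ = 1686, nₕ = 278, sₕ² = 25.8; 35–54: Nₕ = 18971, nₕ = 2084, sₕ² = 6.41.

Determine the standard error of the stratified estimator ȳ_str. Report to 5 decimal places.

0.05316

Var(ȳ_str) = Σₕ Wₕ²(1 − fₕ)sₕ²/nₕ with Wₕ = Nₕ/N, N = 20657.
55–64: Wₕ = 0.08161882; term = 0.08161882²·(1 − 0.16488731)·25.8/278 = 5.1629823 × 10^-4.
35–54: Wₕ = 0.91838118; term = 0.91838118²·(1 − 0.10985188)·6.41/2084 = 0.0023092372.
Sum = 0.0028255354.
SE = √(0.0028255354) = 0.05316.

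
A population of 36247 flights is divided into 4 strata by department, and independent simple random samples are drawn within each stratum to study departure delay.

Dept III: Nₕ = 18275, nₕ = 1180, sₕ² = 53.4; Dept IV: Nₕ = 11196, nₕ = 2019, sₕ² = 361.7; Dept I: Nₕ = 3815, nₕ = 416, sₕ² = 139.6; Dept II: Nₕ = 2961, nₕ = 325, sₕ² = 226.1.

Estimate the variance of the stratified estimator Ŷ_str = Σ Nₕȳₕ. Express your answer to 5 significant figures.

4.2326 × 10^7

Var(Ŷ_str) = Σₕ Nₕ²(1 − fₕ)sₕ²/nₕ.
Dept III: 18275²·(1 − 1180/18275)·53.4/1180 = 1.4137927 × 10^7.
Dept IV: 11196²·(1 − 2019/11196)·361.7/2019 = 1.8406695 × 10^7.
Dept I: 3815²·(1 − 416/3815)·139.6/416 = 4.351488 × 10^6.
Dept II: 2961²·(1 − 325/2961)·226.1/325 = 5.4300148 × 10^6.
Sum = 4.2326125 × 10^7.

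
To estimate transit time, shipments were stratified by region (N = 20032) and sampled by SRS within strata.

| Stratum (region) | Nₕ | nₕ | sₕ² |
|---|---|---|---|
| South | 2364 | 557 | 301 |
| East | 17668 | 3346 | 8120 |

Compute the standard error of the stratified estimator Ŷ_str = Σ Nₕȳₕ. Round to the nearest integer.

24827

Var(Ŷ_str) = Σₕ Nₕ²(1 − fₕ)sₕ²/nₕ.
South: 2364²·(1 − 557/2364)·301/557 = 2.3084311 × 10^6.
East: 17668²·(1 − 3346/17668)·8120/3346 = 6.1407463 × 10^8.
Sum = 6.1638306 × 10^8.
SE = √(6.1638306 × 10^8) = 24827.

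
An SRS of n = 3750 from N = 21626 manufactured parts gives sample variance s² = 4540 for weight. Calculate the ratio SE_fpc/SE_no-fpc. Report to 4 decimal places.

f = n/N = 3750/21626 = 0.17340239.
SE_no-fpc = √(s²/n) = 1.100303; SE_fpc = √((1−f)s²/n) = 1.000367.
Ratio = √(1−f) = 0.90917414.

0.9092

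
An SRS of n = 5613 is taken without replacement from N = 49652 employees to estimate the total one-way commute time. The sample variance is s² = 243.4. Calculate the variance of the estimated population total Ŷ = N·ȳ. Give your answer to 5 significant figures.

9.4820 × 10^7

Var(Ŷ) = N²·Var(ȳ) = N²·(1 − n/N)·s²/n.
f = 5613/49652 = 0.11304681; Var(ȳ) = 0.88695319·243.4/5613 = 0.038461501.
Var(Ŷ) = 49652² · 0.038461501 = 9.481995 × 10^7.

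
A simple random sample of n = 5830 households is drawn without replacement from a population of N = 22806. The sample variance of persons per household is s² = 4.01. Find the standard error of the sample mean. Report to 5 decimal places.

0.02263

Under SRS without replacement, Var(ȳ) = (1 − f)·s²/n with f = n/N = 5830/22806 = 0.25563448.
Var(ȳ) = (1 − 0.25563448)·4.01/5830 = 0.74436552·6.8782161 × 10^-4 = 5.1199069 × 10^-4.
SE(ȳ) = √(5.1199069 × 10^-4) = 0.02263.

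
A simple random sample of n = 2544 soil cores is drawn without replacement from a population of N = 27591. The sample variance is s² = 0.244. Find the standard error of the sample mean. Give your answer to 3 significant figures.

0.00933

Under SRS without replacement, Var(ȳ) = (1 − f)·s²/n with f = n/N = 2544/27591 = 0.09220398.
Var(ȳ) = (1 − 0.09220398)·0.244/2544 = 0.90779602·9.591195 × 10^-5 = 8.7068486 × 10^-5.
SE(ȳ) = √(8.7068486 × 10^-5) = 0.00933.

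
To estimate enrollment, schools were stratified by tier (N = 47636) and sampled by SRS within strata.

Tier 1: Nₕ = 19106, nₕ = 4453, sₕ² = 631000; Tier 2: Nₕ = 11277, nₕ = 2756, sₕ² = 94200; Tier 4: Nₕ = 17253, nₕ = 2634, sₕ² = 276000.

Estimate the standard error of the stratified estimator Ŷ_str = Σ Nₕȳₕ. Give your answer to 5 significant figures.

263410

Var(Ŷ_str) = Σₕ Nₕ²(1 − fₕ)sₕ²/nₕ.
Tier 1: 19106²·(1 − 4453/19106)·631000/4453 = 3.9670985 × 10^10.
Tier 2: 11277²·(1 − 2756/11277)·94200/2756 = 3.2843984 × 10^9.
Tier 4: 17253²·(1 − 2634/17253)·276000/2634 = 2.6428688 × 10^10.
Sum = 6.9384071 × 10^10.
SE = √(6.9384071 × 10^10) = 263410.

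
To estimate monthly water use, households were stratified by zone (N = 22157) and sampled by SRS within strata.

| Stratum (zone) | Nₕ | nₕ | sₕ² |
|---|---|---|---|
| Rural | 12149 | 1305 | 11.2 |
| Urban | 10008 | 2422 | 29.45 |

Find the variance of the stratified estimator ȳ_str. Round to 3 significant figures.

Var(ȳ_str) = Σₕ Wₕ²(1 − fₕ)sₕ²/nₕ with Wₕ = Nₕ/N, N = 22157.
Rural: Wₕ = 0.54831430; term = 0.54831430²·(1 − 0.10741625)·11.2/1305 = 0.0023031151.
Urban: Wₕ = 0.45168570; term = 0.45168570²·(1 − 0.24200639)·29.45/2422 = 0.0018803963.
Sum = 0.0041835114.

0.00418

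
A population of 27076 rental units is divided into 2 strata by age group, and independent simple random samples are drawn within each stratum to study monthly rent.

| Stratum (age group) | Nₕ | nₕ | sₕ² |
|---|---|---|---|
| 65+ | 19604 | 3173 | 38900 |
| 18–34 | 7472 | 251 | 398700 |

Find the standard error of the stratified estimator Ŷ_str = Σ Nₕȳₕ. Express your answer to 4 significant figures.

299400

Var(Ŷ_str) = Σₕ Nₕ²(1 − fₕ)sₕ²/nₕ.
65+: 19604²·(1 − 3173/19604)·38900/3173 = 3.9490099 × 10^9.
18–34: 7472²·(1 − 251/7472)·398700/251 = 8.5705111 × 10^10.
Sum = 8.9654121 × 10^10.
SE = √(8.9654121 × 10^10) = 299400.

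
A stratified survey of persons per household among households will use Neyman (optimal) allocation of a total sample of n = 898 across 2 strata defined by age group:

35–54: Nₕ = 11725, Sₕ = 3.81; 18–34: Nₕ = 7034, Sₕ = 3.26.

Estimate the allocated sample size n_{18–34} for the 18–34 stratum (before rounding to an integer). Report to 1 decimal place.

Neyman allocation: nₕ = n·NₕSₕ / Σⱼ NⱼSⱼ.
Σ NⱼSⱼ = 11725·3.81 + 7034·3.26 = 67603.09.
n_{18–34} = 898·7034·3.26 / 67603.09 = 304.6.

304.6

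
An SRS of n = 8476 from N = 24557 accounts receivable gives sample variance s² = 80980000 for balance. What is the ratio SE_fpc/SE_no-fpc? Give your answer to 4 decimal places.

f = n/N = 8476/24557 = 0.34515617.
SE_no-fpc = √(s²/n) = 97.744744; SE_fpc = √((1−f)s²/n) = 79.097414.
Ratio = √(1−f) = 0.80922422.

0.8092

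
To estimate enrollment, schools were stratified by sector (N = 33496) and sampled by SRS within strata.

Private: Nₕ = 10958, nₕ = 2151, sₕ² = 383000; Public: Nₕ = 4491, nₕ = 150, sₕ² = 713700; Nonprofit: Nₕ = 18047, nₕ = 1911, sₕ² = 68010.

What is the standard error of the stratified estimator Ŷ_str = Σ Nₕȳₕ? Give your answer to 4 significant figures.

Var(Ŷ_str) = Σₕ Nₕ²(1 − fₕ)sₕ²/nₕ.
Private: 10958²·(1 − 2151/10958)·383000/2151 = 1.7183739 × 10^10.
Public: 4491²·(1 − 150/4491)·713700/150 = 9.2759261 × 10^10.
Nonprofit: 18047²·(1 − 1911/18047)·68010/1911 = 1.0363656 × 10^10.
Sum = 1.2030666 × 10^11.
SE = √(1.2030666 × 10^11) = 346900.

346900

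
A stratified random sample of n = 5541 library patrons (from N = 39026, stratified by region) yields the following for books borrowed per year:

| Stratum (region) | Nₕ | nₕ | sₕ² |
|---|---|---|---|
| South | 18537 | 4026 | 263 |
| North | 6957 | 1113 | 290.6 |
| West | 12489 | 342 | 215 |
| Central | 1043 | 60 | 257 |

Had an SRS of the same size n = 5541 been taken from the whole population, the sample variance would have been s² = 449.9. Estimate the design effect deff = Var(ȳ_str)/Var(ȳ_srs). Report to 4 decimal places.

Var(ȳ_str) = Σ Wₕ²(1−fₕ)sₕ²/nₕ with Wₕ = Nₕ/39026:
  South: (18537/39026)²·(1−4026/18537)·263/4026 = 0.011537473
  North: (6957/39026)²·(1−1113/6957)·290.6/1113 = 0.0069698684
  West: (12489/39026)²·(1−342/12489)·215/342 = 0.062618256
  Central: (1043/39026)²·(1−60/1043)·257/60 = 0.0028834446
  → Var(ȳ_str) = 0.084009042.
Var(ȳ_srs) = (1 − 5541/39026)·449.9/5541 = 0.069666518.
deff = 0.084009042 / 0.069666518 = 1.2059.

1.2059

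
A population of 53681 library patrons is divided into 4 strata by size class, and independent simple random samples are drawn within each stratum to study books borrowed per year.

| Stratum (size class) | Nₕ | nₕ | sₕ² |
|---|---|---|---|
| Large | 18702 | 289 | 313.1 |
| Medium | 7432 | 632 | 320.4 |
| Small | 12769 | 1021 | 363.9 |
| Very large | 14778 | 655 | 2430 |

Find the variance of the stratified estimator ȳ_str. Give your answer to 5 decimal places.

Var(ȳ_str) = Σₕ Wₕ²(1 − fₕ)sₕ²/nₕ with Wₕ = Nₕ/N, N = 53681.
Large: Wₕ = 0.34839142; term = 0.34839142²·(1 − 0.01545289)·313.1/289 = 0.12946627.
Medium: Wₕ = 0.13844750; term = 0.13844750²·(1 − 0.08503767)·320.4/632 = 0.0088909639.
Small: Wₕ = 0.23786815; term = 0.23786815²·(1 − 0.07995928)·363.9/1021 = 0.018553931.
Very large: Wₕ = 0.27529293; term = 0.27529293²·(1 − 0.04432264)·2430/655 = 0.26869922.
Sum = 0.42561038.

0.42561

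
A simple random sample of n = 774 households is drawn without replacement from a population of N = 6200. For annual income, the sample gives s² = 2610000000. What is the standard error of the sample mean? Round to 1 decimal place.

Under SRS without replacement, Var(ȳ) = (1 − f)·s²/n with f = n/N = 774/6200 = 0.12483871.
Var(ȳ) = (1 − 0.12483871)·2610000000/774 = 0.87516129·3.372093 × 10^6 = 2.9511253 × 10^6.
SE(ȳ) = √(2.9511253 × 10^6) = 1717.9.

1717.9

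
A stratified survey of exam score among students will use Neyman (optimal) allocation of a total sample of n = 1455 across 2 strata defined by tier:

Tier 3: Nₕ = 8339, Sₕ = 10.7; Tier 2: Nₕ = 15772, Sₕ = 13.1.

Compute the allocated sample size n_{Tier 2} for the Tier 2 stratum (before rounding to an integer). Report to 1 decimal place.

1016.2

Neyman allocation: nₕ = n·NₕSₕ / Σⱼ NⱼSⱼ.
Σ NⱼSⱼ = 8339·10.7 + 15772·13.1 = 295840.5.
n_{Tier 2} = 1455·15772·13.1 / 295840.5 = 1016.2.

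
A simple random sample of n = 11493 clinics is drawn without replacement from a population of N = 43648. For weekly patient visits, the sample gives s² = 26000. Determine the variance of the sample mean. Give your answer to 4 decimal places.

Under SRS without replacement, Var(ȳ) = (1 − f)·s²/n with f = n/N = 11493/43648 = 0.26331103.
Var(ȳ) = (1 − 0.26331103)·26000/11493 = 0.73668897·2.2622466 = 1.6665721.

1.6666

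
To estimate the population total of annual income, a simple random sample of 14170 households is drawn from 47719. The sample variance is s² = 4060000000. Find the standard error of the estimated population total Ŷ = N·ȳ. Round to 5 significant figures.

Var(Ŷ) = N²·Var(ȳ) = N²·(1 − n/N)·s²/n.
f = 14170/47719 = 0.29694671; Var(ȳ) = 0.70305329·4060000000/14170 = 201439.4.
Var(Ŷ) = 47719² · 201439.4 = 4.5869825 × 10^14.
SE(Ŷ) = √(4.5869825 × 10^14) = 2.1417 × 10^7.

2.1417 × 10^7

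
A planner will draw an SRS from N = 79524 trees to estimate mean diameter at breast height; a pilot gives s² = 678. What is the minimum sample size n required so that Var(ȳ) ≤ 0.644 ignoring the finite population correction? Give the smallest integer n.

Without fpc, n₀ = s²/D = 678/0.644 = 1052.7950.
Rounding up, n = 1053.

1053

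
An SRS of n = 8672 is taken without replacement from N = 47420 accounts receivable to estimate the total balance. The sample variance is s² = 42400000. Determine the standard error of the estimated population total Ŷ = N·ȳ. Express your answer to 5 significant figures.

Var(Ŷ) = N²·Var(ȳ) = N²·(1 − n/N)·s²/n.
f = 8672/47420 = 0.18287642; Var(ȳ) = 0.81712358·42400000/8672 = 3995.1614.
Var(Ŷ) = 47420² · 3995.1614 = 8.9837453 × 10^12.
SE(Ŷ) = √(8.9837453 × 10^12) = 2.9973 × 10^6.

2.9973 × 10^6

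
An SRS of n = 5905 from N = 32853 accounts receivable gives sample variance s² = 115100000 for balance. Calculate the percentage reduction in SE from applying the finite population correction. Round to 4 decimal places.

9.4318

f = n/N = 5905/32853 = 0.17974005.
SE_no-fpc = √(s²/n) = 139.6136; SE_fpc = √((1−f)s²/n) = 126.44552.
Ratio = √(1−f) = 0.90568203. Reduction = 100·(1 − 0.90568203) = 9.4318%.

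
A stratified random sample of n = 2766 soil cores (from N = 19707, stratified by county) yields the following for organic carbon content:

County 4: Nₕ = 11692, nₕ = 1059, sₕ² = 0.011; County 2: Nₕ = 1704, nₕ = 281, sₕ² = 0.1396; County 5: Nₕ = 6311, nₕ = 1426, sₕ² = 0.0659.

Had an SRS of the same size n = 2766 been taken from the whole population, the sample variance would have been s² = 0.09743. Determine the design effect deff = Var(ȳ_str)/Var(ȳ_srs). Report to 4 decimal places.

Var(ȳ_str) = Σ Wₕ²(1−fₕ)sₕ²/nₕ with Wₕ = Nₕ/19707:
  County 4: (11692/19707)²·(1−1059/11692)·0.011/1059 = 3.3250663 × 10^-6
  County 2: (1704/19707)²·(1−281/1704)·0.1396/281 = 3.1017912 × 10^-6
  County 5: (6311/19707)²·(1−1426/6311)·0.0659/1426 = 3.6684922 × 10^-6
  → Var(ȳ_str) = 1.009535 × 10^-5.
Var(ȳ_srs) = (1 − 2766/19707)·0.09743/2766 = 3.0280222 × 10^-5.
deff = (1.009535 × 10^-5) / (3.0280222 × 10^-5) = 0.3334.

0.3334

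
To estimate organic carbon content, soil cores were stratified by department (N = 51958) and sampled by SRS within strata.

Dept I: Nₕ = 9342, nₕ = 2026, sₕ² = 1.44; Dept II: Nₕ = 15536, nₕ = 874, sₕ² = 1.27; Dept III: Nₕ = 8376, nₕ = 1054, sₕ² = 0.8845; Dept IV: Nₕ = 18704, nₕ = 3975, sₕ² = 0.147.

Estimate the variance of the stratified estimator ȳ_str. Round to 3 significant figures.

Var(ȳ_str) = Σₕ Wₕ²(1 − fₕ)sₕ²/nₕ with Wₕ = Nₕ/N, N = 51958.
Dept I: Wₕ = 0.17979907; term = 0.17979907²·(1 − 0.21687005)·1.44/2026 = 1.7994168 × 10^-5.
Dept II: Wₕ = 0.29901074; term = 0.29901074²·(1 − 0.05625644)·1.27/874 = 1.226083 × 10^-4.
Dept III: Wₕ = 0.16120713; term = 0.16120713²·(1 − 0.12583572)·0.8845/1054 = 1.9064208 × 10^-5.
Dept IV: Wₕ = 0.35998306; term = 0.35998306²·(1 − 0.21252139)·0.147/3975 = 3.7738367 × 10^-6.
Sum = 1.6344051 × 10^-4.

1.63 × 10^-4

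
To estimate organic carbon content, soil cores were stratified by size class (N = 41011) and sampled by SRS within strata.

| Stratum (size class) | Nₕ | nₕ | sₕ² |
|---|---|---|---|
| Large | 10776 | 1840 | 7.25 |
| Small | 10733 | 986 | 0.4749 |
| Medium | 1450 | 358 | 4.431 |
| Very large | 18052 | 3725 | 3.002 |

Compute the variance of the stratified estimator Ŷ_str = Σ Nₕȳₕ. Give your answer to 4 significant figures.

Var(Ŷ_str) = Σₕ Nₕ²(1 − fₕ)sₕ²/nₕ.
Large: 10776²·(1 − 1840/10776)·7.25/1840 = 379420.62.
Small: 10733²·(1 − 986/10733)·0.4749/986 = 50386.866.
Medium: 1450²·(1 − 358/1450)·4.431/358 = 19597.892.
Very large: 18052²·(1 − 3725/18052)·3.002/3725 = 208432.29.
Sum = 657837.67.

657800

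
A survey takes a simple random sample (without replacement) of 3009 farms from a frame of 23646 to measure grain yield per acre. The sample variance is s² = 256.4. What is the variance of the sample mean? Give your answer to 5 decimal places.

Under SRS without replacement, Var(ȳ) = (1 − f)·s²/n with f = n/N = 3009/23646 = 0.12725197.
Var(ȳ) = (1 − 0.12725197)·256.4/3009 = 0.87274803·0.085211034 = 0.074367762.

0.07437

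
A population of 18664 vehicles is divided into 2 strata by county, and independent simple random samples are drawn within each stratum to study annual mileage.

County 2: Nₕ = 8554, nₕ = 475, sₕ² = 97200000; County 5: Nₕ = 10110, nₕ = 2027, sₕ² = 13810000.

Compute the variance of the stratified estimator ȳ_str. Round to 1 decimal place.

Var(ȳ_str) = Σₕ Wₕ²(1 − fₕ)sₕ²/nₕ with Wₕ = Nₕ/N, N = 18664.
County 2: Wₕ = 0.45831547; term = 0.45831547²·(1 − 0.05552958)·97200000/475 = 40596.637.
County 5: Wₕ = 0.54168453; term = 0.54168453²·(1 − 0.20049456)·13810000/2027 = 1598.285.
Sum = 42194.922.

42194.9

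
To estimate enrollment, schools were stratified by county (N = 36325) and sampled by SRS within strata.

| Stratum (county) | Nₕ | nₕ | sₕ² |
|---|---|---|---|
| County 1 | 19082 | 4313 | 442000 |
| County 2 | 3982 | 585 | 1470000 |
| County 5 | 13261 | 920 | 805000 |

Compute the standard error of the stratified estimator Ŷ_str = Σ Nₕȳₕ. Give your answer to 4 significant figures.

Var(Ŷ_str) = Σₕ Nₕ²(1 − fₕ)sₕ²/nₕ.
County 1: 19082²·(1 − 4313/19082)·442000/4313 = 2.888137 × 10^10.
County 2: 3982²·(1 − 585/3982)·1470000/585 = 3.3990556 × 10^10.
County 5: 13261²·(1 − 920/13261)·805000/920 = 1.4319725 × 10^11.
Sum = 2.0606918 × 10^11.
SE = √(2.0606918 × 10^11) = 453900.

453900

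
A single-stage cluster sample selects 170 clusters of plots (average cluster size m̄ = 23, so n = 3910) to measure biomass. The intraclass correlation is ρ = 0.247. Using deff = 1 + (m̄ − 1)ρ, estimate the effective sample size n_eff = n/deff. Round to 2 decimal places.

607.71

deff = 1 + (23 − 1)·0.247 = 1 + 5.434 = 6.434.
n_eff = 3910 / 6.434 = 607.71.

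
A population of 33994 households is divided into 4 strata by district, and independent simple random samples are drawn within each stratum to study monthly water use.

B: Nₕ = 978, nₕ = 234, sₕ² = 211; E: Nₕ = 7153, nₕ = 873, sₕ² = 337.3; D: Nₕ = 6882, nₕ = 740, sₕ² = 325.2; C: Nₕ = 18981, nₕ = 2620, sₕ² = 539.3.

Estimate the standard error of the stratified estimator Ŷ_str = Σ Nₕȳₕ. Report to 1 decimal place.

Var(Ŷ_str) = Σₕ Nₕ²(1 − fₕ)sₕ²/nₕ.
B: 978²·(1 − 234/978)·211/234 = 656112.62.
E: 7153²·(1 − 873/7153)·337.3/873 = 1.7356013 × 10^7.
D: 6882²·(1 − 740/6882)·325.2/740 = 1.8575619 × 10^7.
C: 18981²·(1 − 2620/18981)·539.3/2620 = 6.3923135 × 10^7.
Sum = 1.0051088 × 10^8.
SE = √(1.0051088 × 10^8) = 10025.5.

10025.5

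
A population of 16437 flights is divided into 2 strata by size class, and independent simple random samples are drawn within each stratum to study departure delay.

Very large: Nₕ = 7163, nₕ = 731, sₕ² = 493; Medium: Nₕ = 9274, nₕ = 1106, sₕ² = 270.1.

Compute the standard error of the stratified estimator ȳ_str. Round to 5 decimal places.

Var(ȳ_str) = Σₕ Wₕ²(1 − fₕ)sₕ²/nₕ with Wₕ = Nₕ/N, N = 16437.
Very large: Wₕ = 0.43578512; term = 0.43578512²·(1 − 0.10205221)·493/731 = 0.1150073.
Medium: Wₕ = 0.56421488; term = 0.56421488²·(1 − 0.11925814)·270.1/1106 = 0.068471078.
Sum = 0.18347838.
SE = √(0.18347838) = 0.42834.

0.42834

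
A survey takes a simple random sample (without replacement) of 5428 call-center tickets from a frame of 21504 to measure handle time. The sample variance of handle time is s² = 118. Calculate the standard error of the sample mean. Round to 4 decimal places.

0.1275

Under SRS without replacement, Var(ȳ) = (1 − f)·s²/n with f = n/N = 5428/21504 = 0.25241815.
Var(ȳ) = (1 − 0.25241815)·118/5428 = 0.74758185·0.02173913 = 0.016251779.
SE(ȳ) = √(0.016251779) = 0.1275.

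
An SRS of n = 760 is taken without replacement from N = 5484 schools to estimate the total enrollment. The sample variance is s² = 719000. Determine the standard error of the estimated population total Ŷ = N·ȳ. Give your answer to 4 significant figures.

Var(Ŷ) = N²·Var(ȳ) = N²·(1 − n/N)·s²/n.
f = 760/5484 = 0.13858497; Var(ȳ) = 0.86141503·719000/760 = 814.94395.
Var(Ŷ) = 5484² · 814.94395 = 2.4508833 × 10^10.
SE(Ŷ) = √(2.4508833 × 10^10) = 156600.

156600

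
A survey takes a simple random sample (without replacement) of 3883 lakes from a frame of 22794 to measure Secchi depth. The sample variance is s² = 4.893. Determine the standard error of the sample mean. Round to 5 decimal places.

0.03233

Under SRS without replacement, Var(ȳ) = (1 − f)·s²/n with f = n/N = 3883/22794 = 0.17035185.
Var(ȳ) = (1 − 0.17035185)·4.893/3883 = 0.82964815·0.0012601082 = 0.0010454464.
SE(ȳ) = √(0.0010454464) = 0.03233.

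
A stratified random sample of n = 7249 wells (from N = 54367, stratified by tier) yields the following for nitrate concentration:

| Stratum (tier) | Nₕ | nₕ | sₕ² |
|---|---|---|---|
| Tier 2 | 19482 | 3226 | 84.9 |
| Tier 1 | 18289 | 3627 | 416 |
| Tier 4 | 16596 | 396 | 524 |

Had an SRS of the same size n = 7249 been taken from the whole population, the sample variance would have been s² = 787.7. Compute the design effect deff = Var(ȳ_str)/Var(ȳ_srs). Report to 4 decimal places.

Var(ȳ_str) = Σ Wₕ²(1−fₕ)sₕ²/nₕ with Wₕ = Nₕ/54367:
  Tier 2: (19482/54367)²·(1−3226/19482)·84.9/3226 = 0.0028198098
  Tier 1: (18289/54367)²·(1−3627/18289)·416/3627 = 0.010405386
  Tier 4: (16596/54367)²·(1−396/16596)·524/396 = 0.12036045
  → Var(ȳ_str) = 0.13358565.
Var(ȳ_srs) = (1 − 7249/54367)·787.7/7249 = 0.094174695.
deff = 0.13358565 / 0.094174695 = 1.4185.

1.4185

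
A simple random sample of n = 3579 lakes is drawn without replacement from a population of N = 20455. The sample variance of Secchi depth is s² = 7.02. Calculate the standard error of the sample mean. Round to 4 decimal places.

Under SRS without replacement, Var(ȳ) = (1 − f)·s²/n with f = n/N = 3579/20455 = 0.17496945.
Var(ȳ) = (1 − 0.17496945)·7.02/3579 = 0.82503055·0.0019614417 = 0.0016182494.
SE(ȳ) = √(0.0016182494) = 0.0402.

0.0402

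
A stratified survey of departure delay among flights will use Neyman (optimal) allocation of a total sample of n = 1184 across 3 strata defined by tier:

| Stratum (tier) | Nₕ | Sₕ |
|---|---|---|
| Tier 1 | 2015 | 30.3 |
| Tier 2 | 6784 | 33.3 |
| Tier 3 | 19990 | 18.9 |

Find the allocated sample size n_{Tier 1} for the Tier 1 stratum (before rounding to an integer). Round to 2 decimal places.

108.74

Neyman allocation: nₕ = n·NₕSₕ / Σⱼ NⱼSⱼ.
Σ NⱼSⱼ = 2015·30.3 + 6784·33.3 + 19990·18.9 = 664772.7.
n_{Tier 1} = 1184·2015·30.3 / 664772.7 = 108.74.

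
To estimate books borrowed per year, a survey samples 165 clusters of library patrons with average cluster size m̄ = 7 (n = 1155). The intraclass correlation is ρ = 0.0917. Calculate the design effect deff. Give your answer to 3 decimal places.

deff = 1 + (7 − 1)·0.0917 = 1 + 0.5502 = 1.5502.

1.550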